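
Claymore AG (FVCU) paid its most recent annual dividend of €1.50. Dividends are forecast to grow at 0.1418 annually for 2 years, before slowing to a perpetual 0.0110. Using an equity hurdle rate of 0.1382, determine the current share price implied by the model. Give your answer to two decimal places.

€15.01

Two-stage DDM. Project D₁…D_2 at 0.1418, terminal growth 0.011, discount at r = 0.1382.
D_1 = 1.7127
D_2 = 1.9556
Terminal value at t=2: TV = D_3/(r−g) = 1.9771/(0.1382−0.011) = 15.5430
P₀ = 1.7127/(1+0.1382)^1 + 1.9556/(1+0.1382)^2 + 15.5430/(1+0.1382)^2 = 15.0120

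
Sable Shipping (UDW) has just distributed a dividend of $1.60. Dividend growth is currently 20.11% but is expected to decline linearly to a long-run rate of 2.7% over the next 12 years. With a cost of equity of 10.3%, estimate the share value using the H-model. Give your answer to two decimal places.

H-model: P₀ = D₀[(1+g_L) + H(g_S−g_L)]/(r−g_L), with H = 12/2 = 6.
P₀ = 1.60 × [(1+0.027) + 6×(0.2011−0.027)] / (0.103−0.027)
   = 1.60 × 2.0716 / 0.076 = 43.6126

$43.61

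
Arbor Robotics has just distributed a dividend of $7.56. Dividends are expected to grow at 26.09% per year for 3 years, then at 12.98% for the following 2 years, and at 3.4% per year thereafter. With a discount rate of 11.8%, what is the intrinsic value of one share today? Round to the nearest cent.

$187.36

Three-stage DDM. Project D₁…D_5; terminal Gordon value at t=5 with g = 0.034; discount at r = 0.118.
D_1 = 9.5324
D_2 = 12.0194
D_3 = 15.1553
D_4 = 17.1224
D_5 = 19.3449
TV_5 = 20.0026/(0.118−0.034) = 238.1267
P₀ = Σ Dₜ/(1+r)ᵗ + TV_5/(1+r)^5 = 187.3551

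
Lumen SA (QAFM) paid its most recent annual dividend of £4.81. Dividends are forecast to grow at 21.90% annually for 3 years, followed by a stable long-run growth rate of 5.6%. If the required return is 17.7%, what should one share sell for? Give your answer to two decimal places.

Two-stage DDM. Project D₁…D_3 at 0.219, terminal growth 0.056, discount at r = 0.177.
D_1 = 5.8634
D_2 = 7.1475
D_3 = 8.7128
Terminal value at t=3: TV = D_4/(r−g) = 9.2007/(0.177−0.056) = 76.0387
P₀ = 5.8634/(1+0.177)^1 + 7.1475/(1+0.177)^2 + 8.7128/(1+0.177)^3 + 76.0387/(1+0.177)^3 = 62.1188

£62.12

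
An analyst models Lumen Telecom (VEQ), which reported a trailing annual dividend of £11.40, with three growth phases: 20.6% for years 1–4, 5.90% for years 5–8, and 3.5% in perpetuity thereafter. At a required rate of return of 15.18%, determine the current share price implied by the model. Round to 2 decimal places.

Three-stage DDM. Project D₁…D_8; terminal Gordon value at t=8 with g = 0.035; discount at r = 0.1518.
D_1 = 13.7484
D_2 = 16.5806
D_3 = 19.9962
D_4 = 24.1154
D_5 = 25.5382
D_6 = 27.0449
D_7 = 28.6406
D_8 = 30.3304
TV_8 = 31.3919/(0.1518−0.035) = 268.7667
P₀ = Σ Dₜ/(1+r)ᵗ + TV_8/(1+r)^8 = 182.6135

£182.61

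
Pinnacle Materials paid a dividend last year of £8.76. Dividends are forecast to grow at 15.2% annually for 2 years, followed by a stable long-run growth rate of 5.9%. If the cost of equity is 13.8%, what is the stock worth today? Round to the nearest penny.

Two-stage DDM. Project D₁…D_2 at 0.152, terminal growth 0.059, discount at r = 0.138.
D_1 = 10.0915
D_2 = 11.6254
Terminal value at t=2: TV = D_3/(r−g) = 12.3113/(0.138−0.059) = 155.8396
P₀ = 10.0915/(1+0.138)^1 + 11.6254/(1+0.138)^2 + 155.8396/(1+0.138)^2 = 138.1800

£138.18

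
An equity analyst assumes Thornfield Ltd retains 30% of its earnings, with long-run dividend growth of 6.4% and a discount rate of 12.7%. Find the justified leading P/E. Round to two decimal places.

11.11

Payout ratio b = 1 − 0.30 = 0.70.
Justified leading P/E = b/(r−g) = 0.70/(0.127−0.064) = 11.1111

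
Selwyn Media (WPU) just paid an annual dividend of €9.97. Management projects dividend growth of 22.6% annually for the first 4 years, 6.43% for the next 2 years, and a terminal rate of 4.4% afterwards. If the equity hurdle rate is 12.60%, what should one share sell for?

€234.70

Three-stage DDM. Project D₁…D_6; terminal Gordon value at t=6 with g = 0.044; discount at r = 0.126.
D_1 = 12.2232
D_2 = 14.9857
D_3 = 18.3724
D_4 = 22.5246
D_5 = 23.9729
D_6 = 25.5144
TV_6 = 26.6370/(0.126−0.044) = 324.8417
P₀ = Σ Dₜ/(1+r)ᵗ + TV_6/(1+r)^6 = 234.7019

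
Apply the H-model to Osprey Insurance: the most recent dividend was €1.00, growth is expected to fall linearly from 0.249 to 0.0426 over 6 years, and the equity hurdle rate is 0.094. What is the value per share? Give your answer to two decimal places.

€32.33

H-model: P₀ = D₀[(1+g_L) + H(g_S−g_L)]/(r−g_L), with H = 6/2 = 3.
P₀ = 1.00 × [(1+0.0426) + 3×(0.249−0.0426)] / (0.094−0.0426)
   = 1.00 × 1.6618 / 0.0514 = 32.3307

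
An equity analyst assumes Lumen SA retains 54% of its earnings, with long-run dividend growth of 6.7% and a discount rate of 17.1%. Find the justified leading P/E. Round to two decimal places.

4.42

Payout ratio b = 1 − 0.54 = 0.46.
Justified leading P/E = b/(r−g) = 0.46/(0.171−0.067) = 4.4231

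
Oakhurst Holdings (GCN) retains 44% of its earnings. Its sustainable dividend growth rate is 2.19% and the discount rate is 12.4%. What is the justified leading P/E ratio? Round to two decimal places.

5.48

Payout ratio b = 1 − 0.44 = 0.56.
Justified leading P/E = b/(r−g) = 0.56/(0.124−0.0219) = 5.4848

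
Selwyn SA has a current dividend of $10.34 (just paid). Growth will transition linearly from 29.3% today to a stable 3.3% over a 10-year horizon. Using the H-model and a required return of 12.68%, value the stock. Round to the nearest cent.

$257.18

H-model: P₀ = D₀[(1+g_L) + H(g_S−g_L)]/(r−g_L), with H = 10/2 = 5.
P₀ = 10.34 × [(1+0.033) + 5×(0.293−0.033)] / (0.1268−0.033)
   = 10.34 × 2.3330 / 0.0938 = 257.1772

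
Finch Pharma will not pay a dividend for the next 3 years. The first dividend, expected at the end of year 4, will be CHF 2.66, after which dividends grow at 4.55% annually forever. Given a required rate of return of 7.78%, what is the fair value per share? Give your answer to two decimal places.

CHF 65.78

Deferred-dividend DDM. At t=3 the remaining stream is a growing perpetuity with first payment D_4 = 2.66.
V_3 = D_4/(r−g) = 2.66/(0.0778−0.0455) = 82.3529
P₀ = V_3/(1+r)^3 = 82.3529/(1+0.0778)^3 = 65.7756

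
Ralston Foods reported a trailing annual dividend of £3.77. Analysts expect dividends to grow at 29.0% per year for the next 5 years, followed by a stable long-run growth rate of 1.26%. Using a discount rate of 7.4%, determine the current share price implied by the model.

£189.20

Two-stage DDM. Project D₁…D_5 at 0.29, terminal growth 0.0126, discount at r = 0.074.
D_1 = 4.8633
D_2 = 6.2737
D_3 = 8.0930
D_4 = 10.4400
D_5 = 13.4676
Terminal value at t=5: TV = D_6/(r−g) = 13.6373/(0.074−0.0126) = 222.1056
P₀ = 4.8633/(1+0.074)^1 + 6.2737/(1+0.074)^2 + 8.0930/(1+0.074)^3 + 10.4400/(1+0.074)^4 + 13.4676/(1+0.074)^5 + 222.1056/(1+0.074)^5 = 189.2024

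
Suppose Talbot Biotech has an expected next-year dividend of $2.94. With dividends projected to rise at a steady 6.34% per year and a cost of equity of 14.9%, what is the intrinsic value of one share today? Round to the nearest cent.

$34.35

Gordon growth model: P₀ = D₁/(r − g), with D₁ = 2.94 given directly.
P₀ = 2.9400 / (0.149 − 0.0634) = 2.9400 / 0.0856 = 34.3458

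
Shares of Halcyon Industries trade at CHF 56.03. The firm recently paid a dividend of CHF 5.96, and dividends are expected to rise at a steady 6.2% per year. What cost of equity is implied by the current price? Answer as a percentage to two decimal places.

17.50%

Rearranging the constant-growth DDM: r = D₁/P₀ + g.
D₁ = 5.96 × (1 + 0.062) = 6.3295.
r = 6.3295 / 56.03 + 0.062 = 0.11297 + 0.062 = 0.17497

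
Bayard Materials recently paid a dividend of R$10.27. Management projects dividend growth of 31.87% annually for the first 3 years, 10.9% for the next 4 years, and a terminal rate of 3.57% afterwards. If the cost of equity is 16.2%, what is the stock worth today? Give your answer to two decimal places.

R$195.51

Three-stage DDM. Project D₁…D_7; terminal Gordon value at t=7 with g = 0.0357; discount at r = 0.162.
D_1 = 13.5430
D_2 = 17.8592
D_3 = 23.5510
D_4 = 26.1180
D_5 = 28.9649
D_6 = 32.1220
D_7 = 35.6233
TV_7 = 36.8951/(0.162−0.0357) = 292.1227
P₀ = Σ Dₜ/(1+r)ᵗ + TV_7/(1+r)^7 = 195.5148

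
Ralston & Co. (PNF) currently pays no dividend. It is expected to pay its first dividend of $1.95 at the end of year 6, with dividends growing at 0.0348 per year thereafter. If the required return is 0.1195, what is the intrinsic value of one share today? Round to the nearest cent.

Deferred-dividend DDM. At t=5 the remaining stream is a growing perpetuity with first payment D_6 = 1.95.
V_5 = D_6/(r−g) = 1.95/(0.1195−0.0348) = 23.0224
P₀ = V_5/(1+r)^5 = 23.0224/(1+0.1195)^5 = 13.0927

$13.09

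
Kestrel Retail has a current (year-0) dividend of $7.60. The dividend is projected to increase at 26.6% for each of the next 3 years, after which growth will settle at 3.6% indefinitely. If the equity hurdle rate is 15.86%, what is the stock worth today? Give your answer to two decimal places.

$111.08

Two-stage DDM. Project D₁…D_3 at 0.266, terminal growth 0.036, discount at r = 0.1586.
D_1 = 9.6216
D_2 = 12.1809
D_3 = 15.4211
Terminal value at t=3: TV = D_4/(r−g) = 15.9762/(0.1586−0.036) = 130.3119
P₀ = 9.6216/(1+0.1586)^1 + 12.1809/(1+0.1586)^2 + 15.4211/(1+0.1586)^3 + 130.3119/(1+0.1586)^3 = 111.0826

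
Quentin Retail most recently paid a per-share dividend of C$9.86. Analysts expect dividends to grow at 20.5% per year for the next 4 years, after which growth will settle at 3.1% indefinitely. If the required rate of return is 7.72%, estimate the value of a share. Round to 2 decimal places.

C$397.16

Two-stage DDM. Project D₁…D_4 at 0.205, terminal growth 0.031, discount at r = 0.0772.
D_1 = 11.8813
D_2 = 14.3170
D_3 = 17.2519
D_4 = 20.7886
Terminal value at t=4: TV = D_5/(r−g) = 21.4330/(0.0772−0.031) = 463.9186
P₀ = 11.8813/(1+0.0772)^1 + 14.3170/(1+0.0772)^2 + 17.2519/(1+0.0772)^3 + 20.7886/(1+0.0772)^4 + 463.9186/(1+0.0772)^4 = 397.1634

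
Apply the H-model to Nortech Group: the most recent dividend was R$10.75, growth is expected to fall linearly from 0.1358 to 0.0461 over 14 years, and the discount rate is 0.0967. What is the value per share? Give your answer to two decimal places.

H-model: P₀ = D₀[(1+g_L) + H(g_S−g_L)]/(r−g_L), with H = 14/2 = 7.
P₀ = 10.75 × [(1+0.0461) + 7×(0.1358−0.0461)] / (0.0967−0.0461)
   = 10.75 × 1.6740 / 0.0506 = 355.6423

R$355.64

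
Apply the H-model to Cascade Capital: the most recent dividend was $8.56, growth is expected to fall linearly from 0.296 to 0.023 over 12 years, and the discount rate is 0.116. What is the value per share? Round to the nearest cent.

$244.93

H-model: P₀ = D₀[(1+g_L) + H(g_S−g_L)]/(r−g_L), with H = 12/2 = 6.
P₀ = 8.56 × [(1+0.023) + 6×(0.296−0.023)] / (0.116−0.023)
   = 8.56 × 2.6610 / 0.093 = 244.9265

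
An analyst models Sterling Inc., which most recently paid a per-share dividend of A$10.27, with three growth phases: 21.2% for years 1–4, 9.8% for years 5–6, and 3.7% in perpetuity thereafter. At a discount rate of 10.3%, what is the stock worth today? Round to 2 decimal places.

A$315.14

Three-stage DDM. Project D₁…D_6; terminal Gordon value at t=6 with g = 0.037; discount at r = 0.103.
D_1 = 12.4472
D_2 = 15.0861
D_3 = 18.2843
D_4 = 22.1606
D_5 = 24.3323
D_6 = 26.7169
TV_6 = 27.7054/(0.103−0.037) = 419.7787
P₀ = Σ Dₜ/(1+r)ᵗ + TV_6/(1+r)^6 = 315.1365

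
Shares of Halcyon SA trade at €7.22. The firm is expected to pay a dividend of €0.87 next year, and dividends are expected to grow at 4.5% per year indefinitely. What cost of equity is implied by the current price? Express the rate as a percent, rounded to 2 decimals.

16.55%

Rearranging the constant-growth DDM: r = D₁/P₀ + g.
r = 0.8700 / 7.22 + 0.045 = 0.12050 + 0.045 = 0.16550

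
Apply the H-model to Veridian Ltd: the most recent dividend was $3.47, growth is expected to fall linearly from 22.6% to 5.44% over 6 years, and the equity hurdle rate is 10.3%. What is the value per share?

H-model: P₀ = D₀[(1+g_L) + H(g_S−g_L)]/(r−g_L), with H = 6/2 = 3.
P₀ = 3.47 × [(1+0.0544) + 3×(0.226−0.0544)] / (0.103−0.0544)
   = 3.47 × 1.5692 / 0.0486 = 112.0396

$112.04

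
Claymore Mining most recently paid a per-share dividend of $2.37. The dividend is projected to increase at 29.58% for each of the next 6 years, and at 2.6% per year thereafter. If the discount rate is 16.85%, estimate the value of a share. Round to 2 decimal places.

Two-stage DDM. Project D₁…D_6 at 0.2958, terminal growth 0.026, discount at r = 0.1685.
D_1 = 3.0710
D_2 = 3.9795
D_3 = 5.1566
D_4 = 6.6819
D_5 = 8.6584
D_6 = 11.2196
Terminal value at t=6: TV = D_7/(r−g) = 11.5113/(0.1685−0.026) = 80.7809
P₀ = 3.0710/(1+0.1685)^1 + 3.9795/(1+0.1685)^2 + 5.1566/(1+0.1685)^3 + 6.6819/(1+0.1685)^4 + 8.6584/(1+0.1685)^5 + 11.2196/(1+0.1685)^6 + 80.7809/(1+0.1685)^6 = 52.4760

$52.48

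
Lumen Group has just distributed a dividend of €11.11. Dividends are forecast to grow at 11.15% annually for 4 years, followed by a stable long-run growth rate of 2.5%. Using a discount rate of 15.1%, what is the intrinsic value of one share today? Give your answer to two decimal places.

€119.35

Two-stage DDM. Project D₁…D_4 at 0.1115, terminal growth 0.025, discount at r = 0.151.
D_1 = 12.3488
D_2 = 13.7257
D_3 = 15.2561
D_4 = 16.9571
Terminal value at t=4: TV = D_5/(r−g) = 17.3810/(0.151−0.025) = 137.9448
P₀ = 12.3488/(1+0.151)^1 + 13.7257/(1+0.151)^2 + 15.2561/(1+0.151)^3 + 16.9571/(1+0.151)^4 + 137.9448/(1+0.151)^4 = 119.3525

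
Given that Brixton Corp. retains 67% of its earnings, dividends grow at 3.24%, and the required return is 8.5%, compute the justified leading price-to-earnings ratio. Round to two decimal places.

6.27

Payout ratio b = 1 − 0.67 = 0.33.
Justified leading P/E = b/(r−g) = 0.33/(0.085−0.0324) = 6.2738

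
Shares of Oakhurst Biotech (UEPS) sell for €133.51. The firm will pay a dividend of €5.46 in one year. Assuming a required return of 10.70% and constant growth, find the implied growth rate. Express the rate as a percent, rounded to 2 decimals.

From P₀ = D₁/(r − g), the implied growth is g = r − D₁/P₀.
g = 0.107 − 5.46/133.51 = 0.107 − 0.04090 = 0.06610

6.61%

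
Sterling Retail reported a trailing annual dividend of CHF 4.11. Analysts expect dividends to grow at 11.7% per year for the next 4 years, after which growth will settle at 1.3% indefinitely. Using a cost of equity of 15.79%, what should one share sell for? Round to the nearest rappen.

CHF 39.92

Two-stage DDM. Project D₁…D_4 at 0.117, terminal growth 0.013, discount at r = 0.1579.
D_1 = 4.5909
D_2 = 5.1280
D_3 = 5.7280
D_4 = 6.3982
Terminal value at t=4: TV = D_5/(r−g) = 6.4813/(0.1579−0.013) = 44.7297
P₀ = 4.5909/(1+0.1579)^1 + 5.1280/(1+0.1579)^2 + 5.7280/(1+0.1579)^3 + 6.3982/(1+0.1579)^4 + 44.7297/(1+0.1579)^4 = 39.9221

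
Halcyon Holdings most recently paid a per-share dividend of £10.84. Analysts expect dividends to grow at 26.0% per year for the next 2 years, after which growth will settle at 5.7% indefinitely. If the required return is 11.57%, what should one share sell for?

Two-stage DDM. Project D₁…D_2 at 0.26, terminal growth 0.057, discount at r = 0.1157.
D_1 = 13.6584
D_2 = 17.2096
Terminal value at t=2: TV = D_3/(r−g) = 18.1905/(0.1157−0.057) = 309.8898
P₀ = 13.6584/(1+0.1157)^1 + 17.2096/(1+0.1157)^2 + 309.8898/(1+0.1157)^2 = 275.0175

£275.02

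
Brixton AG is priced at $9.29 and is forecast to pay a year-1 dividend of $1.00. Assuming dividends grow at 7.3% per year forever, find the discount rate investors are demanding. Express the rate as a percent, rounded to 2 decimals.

18.06%

Rearranging the constant-growth DDM: r = D₁/P₀ + g.
r = 1.0000 / 9.29 + 0.073 = 0.10764 + 0.073 = 0.18064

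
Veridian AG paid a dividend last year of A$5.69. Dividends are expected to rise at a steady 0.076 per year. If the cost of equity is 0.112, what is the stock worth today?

A$170.07

Gordon growth model: P₀ = D₁/(r − g). D₁ = 5.69 × (1 + 0.076) = 6.1224.
P₀ = 6.1224 / (0.112 − 0.076) = 6.1224 / 0.036 = 170.0678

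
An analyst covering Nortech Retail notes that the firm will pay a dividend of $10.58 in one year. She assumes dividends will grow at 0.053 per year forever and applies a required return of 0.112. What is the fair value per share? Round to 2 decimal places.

Gordon growth model: P₀ = D₁/(r − g), with D₁ = 10.58 given directly.
P₀ = 10.5800 / (0.112 − 0.053) = 10.5800 / 0.059 = 179.3220

$179.32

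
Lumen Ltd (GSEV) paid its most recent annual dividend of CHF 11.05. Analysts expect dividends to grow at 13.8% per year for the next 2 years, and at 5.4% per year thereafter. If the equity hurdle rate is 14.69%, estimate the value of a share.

Two-stage DDM. Project D₁…D_2 at 0.138, terminal growth 0.054, discount at r = 0.1469.
D_1 = 12.5749
D_2 = 14.3102
Terminal value at t=2: TV = D_3/(r−g) = 15.0830/(0.1469−0.054) = 162.3573
P₀ = 12.5749/(1+0.1469)^1 + 14.3102/(1+0.1469)^2 + 162.3573/(1+0.1469)^2 = 145.2734

CHF 145.27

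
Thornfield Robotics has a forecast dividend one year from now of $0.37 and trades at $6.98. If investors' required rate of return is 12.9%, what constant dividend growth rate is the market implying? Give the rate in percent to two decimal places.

From P₀ = D₁/(r − g), the implied growth is g = r − D₁/P₀.
g = 0.129 − 0.37/6.98 = 0.129 − 0.05301 = 0.07599

7.60%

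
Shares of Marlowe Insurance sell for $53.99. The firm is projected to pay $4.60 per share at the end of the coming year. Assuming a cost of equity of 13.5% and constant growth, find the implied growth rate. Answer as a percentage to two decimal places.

4.98%

From P₀ = D₁/(r − g), the implied growth is g = r − D₁/P₀.
g = 0.135 − 4.60/53.99 = 0.135 − 0.08520 = 0.04980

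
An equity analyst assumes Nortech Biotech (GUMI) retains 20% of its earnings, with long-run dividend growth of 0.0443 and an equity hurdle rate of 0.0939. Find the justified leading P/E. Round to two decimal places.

Payout ratio b = 1 − 0.20 = 0.80.
Justified leading P/E = b/(r−g) = 0.80/(0.0939−0.0443) = 16.1290

16.13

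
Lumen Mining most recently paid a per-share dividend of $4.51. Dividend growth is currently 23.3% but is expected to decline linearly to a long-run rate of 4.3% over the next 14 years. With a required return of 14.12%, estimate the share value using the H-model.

$108.98

H-model: P₀ = D₀[(1+g_L) + H(g_S−g_L)]/(r−g_L), with H = 14/2 = 7.
P₀ = 4.51 × [(1+0.043) + 7×(0.233−0.043)] / (0.1412−0.043)
   = 4.51 × 2.3730 / 0.0982 = 108.9840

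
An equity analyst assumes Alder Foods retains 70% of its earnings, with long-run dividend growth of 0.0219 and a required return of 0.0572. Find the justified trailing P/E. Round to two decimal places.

Payout ratio b = 1 − 0.70 = 0.30.
Justified trailing P/E = b(1+g)/(r−g) = 0.30×(1+0.0219)/(0.0572−0.0219) = 8.6847

8.68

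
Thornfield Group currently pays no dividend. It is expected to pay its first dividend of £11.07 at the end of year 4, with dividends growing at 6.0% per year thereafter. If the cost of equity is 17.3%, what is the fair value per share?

£60.70

Deferred-dividend DDM. At t=3 the remaining stream is a growing perpetuity with first payment D_4 = 11.07.
V_3 = D_4/(r−g) = 11.07/(0.173−0.06) = 97.9646
P₀ = V_3/(1+r)^3 = 97.9646/(1+0.173)^3 = 60.6981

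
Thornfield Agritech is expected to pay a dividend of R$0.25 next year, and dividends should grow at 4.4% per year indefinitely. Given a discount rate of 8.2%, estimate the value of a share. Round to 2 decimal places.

Gordon growth model: P₀ = D₁/(r − g), with D₁ = 0.25 given directly.
P₀ = 0.2500 / (0.082 − 0.044) = 0.2500 / 0.038 = 6.5789

R$6.58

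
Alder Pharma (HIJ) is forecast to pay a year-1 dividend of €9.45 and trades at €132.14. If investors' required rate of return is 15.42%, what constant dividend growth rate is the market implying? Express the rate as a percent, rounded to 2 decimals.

From P₀ = D₁/(r − g), the implied growth is g = r − D₁/P₀.
g = 0.1542 − 9.45/132.14 = 0.1542 − 0.07152 = 0.08268

8.27%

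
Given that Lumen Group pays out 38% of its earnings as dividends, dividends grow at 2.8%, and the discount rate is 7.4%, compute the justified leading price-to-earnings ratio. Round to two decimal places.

8.26

Justified leading P/E = b/(r−g) = 0.38/(0.074−0.028) = 8.2609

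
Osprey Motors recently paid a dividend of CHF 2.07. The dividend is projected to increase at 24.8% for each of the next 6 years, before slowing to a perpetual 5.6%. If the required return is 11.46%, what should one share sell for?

CHF 92.30

Two-stage DDM. Project D₁…D_6 at 0.248, terminal growth 0.056, discount at r = 0.1146.
D_1 = 2.5834
D_2 = 3.2240
D_3 = 4.0236
D_4 = 5.0214
D_5 = 6.2668
D_6 = 7.8209
Terminal value at t=6: TV = D_7/(r−g) = 8.2589/(0.1146−0.056) = 140.9367
P₀ = 2.5834/(1+0.1146)^1 + 3.2240/(1+0.1146)^2 + 4.0236/(1+0.1146)^3 + 5.0214/(1+0.1146)^4 + 6.2668/(1+0.1146)^5 + 7.8209/(1+0.1146)^6 + 140.9367/(1+0.1146)^6 = 92.2978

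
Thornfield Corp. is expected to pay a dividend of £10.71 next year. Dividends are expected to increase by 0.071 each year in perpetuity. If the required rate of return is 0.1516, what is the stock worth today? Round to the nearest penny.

£132.88

Gordon growth model: P₀ = D₁/(r − g), with D₁ = 10.71 given directly.
P₀ = 10.7100 / (0.1516 − 0.071) = 10.7100 / 0.0806 = 132.8784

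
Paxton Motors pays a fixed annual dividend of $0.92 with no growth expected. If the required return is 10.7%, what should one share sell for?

$8.60

Zero-growth DDM (perpetuity): P₀ = D/r = 0.92 / 0.107 = 8.5981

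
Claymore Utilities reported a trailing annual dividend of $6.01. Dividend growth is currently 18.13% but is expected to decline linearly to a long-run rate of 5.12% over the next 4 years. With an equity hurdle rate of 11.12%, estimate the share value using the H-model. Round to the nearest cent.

$131.36

H-model: P₀ = D₀[(1+g_L) + H(g_S−g_L)]/(r−g_L), with H = 4/2 = 2.
P₀ = 6.01 × [(1+0.0512) + 2×(0.1813−0.0512)] / (0.1112−0.0512)
   = 6.01 × 1.3114 / 0.06 = 131.3586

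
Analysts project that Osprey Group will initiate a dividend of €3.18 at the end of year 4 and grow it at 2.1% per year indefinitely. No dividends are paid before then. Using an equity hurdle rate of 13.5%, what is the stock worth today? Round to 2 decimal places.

Deferred-dividend DDM. At t=3 the remaining stream is a growing perpetuity with first payment D_4 = 3.18.
V_3 = D_4/(r−g) = 3.18/(0.135−0.021) = 27.8947
P₀ = V_3/(1+r)^3 = 27.8947/(1+0.135)^3 = 19.0781

€19.08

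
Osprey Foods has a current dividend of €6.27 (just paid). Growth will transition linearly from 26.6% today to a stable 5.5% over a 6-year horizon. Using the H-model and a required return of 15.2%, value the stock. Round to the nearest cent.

H-model: P₀ = D₀[(1+g_L) + H(g_S−g_L)]/(r−g_L), with H = 6/2 = 3.
P₀ = 6.27 × [(1+0.055) + 3×(0.266−0.055)] / (0.152−0.055)
   = 6.27 × 1.6880 / 0.097 = 109.1109

€109.11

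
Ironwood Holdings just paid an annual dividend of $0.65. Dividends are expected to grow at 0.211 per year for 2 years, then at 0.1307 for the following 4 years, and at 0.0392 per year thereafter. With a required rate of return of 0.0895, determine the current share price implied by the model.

$24.30

Three-stage DDM. Project D₁…D_6; terminal Gordon value at t=6 with g = 0.0392; discount at r = 0.0895.
D_1 = 0.7872
D_2 = 0.9532
D_3 = 1.0778
D_4 = 1.2187
D_5 = 1.3780
D_6 = 1.5581
TV_6 = 1.6192/(0.0895−0.0392) = 32.1901
P₀ = Σ Dₜ/(1+r)ᵗ + TV_6/(1+r)^6 = 24.3000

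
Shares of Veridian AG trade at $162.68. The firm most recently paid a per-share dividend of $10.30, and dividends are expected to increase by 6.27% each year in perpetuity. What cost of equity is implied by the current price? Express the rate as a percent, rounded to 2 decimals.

13.00%

Rearranging the constant-growth DDM: r = D₁/P₀ + g.
D₁ = 10.30 × (1 + 0.0627) = 10.9458.
r = 10.9458 / 162.68 + 0.0627 = 0.06728 + 0.0627 = 0.12998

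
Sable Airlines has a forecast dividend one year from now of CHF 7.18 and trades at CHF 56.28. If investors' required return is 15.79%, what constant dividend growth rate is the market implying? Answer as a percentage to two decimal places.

From P₀ = D₁/(r − g), the implied growth is g = r − D₁/P₀.
g = 0.1579 − 7.18/56.28 = 0.1579 − 0.12758 = 0.03032

3.03%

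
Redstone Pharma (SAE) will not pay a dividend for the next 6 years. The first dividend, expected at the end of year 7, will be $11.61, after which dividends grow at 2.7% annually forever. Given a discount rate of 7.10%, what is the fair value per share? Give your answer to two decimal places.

$174.84

Deferred-dividend DDM. At t=6 the remaining stream is a growing perpetuity with first payment D_7 = 11.61.
V_6 = D_7/(r−g) = 11.61/(0.071−0.027) = 263.8636
P₀ = V_6/(1+r)^6 = 263.8636/(1+0.071)^6 = 174.8408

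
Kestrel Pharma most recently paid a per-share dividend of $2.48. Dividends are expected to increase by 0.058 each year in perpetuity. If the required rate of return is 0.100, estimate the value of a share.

Gordon growth model: P₀ = D₁/(r − g). D₁ = 2.48 × (1 + 0.058) = 2.6238.
P₀ = 2.6238 / (0.1 − 0.058) = 2.6238 / 0.042 = 62.4724

$62.47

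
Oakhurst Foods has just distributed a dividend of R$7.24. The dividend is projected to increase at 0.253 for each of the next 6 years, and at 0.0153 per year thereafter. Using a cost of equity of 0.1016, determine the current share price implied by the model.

Two-stage DDM. Project D₁…D_6 at 0.253, terminal growth 0.0153, discount at r = 0.1016.
D_1 = 9.0717
D_2 = 11.3669
D_3 = 14.2427
D_4 = 17.8461
D_5 = 22.3611
D_6 = 28.0185
Terminal value at t=6: TV = D_7/(r−g) = 28.4472/(0.1016−0.0153) = 329.6314
P₀ = 9.0717/(1+0.1016)^1 + 11.3669/(1+0.1016)^2 + 14.2427/(1+0.1016)^3 + 17.8461/(1+0.1016)^4 + 22.3611/(1+0.1016)^5 + 28.0185/(1+0.1016)^6 + 329.6314/(1+0.1016)^6 = 254.2896

R$254.29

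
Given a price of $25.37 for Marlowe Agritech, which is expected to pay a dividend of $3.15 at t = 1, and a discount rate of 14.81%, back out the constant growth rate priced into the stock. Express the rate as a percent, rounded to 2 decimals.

From P₀ = D₁/(r − g), the implied growth is g = r − D₁/P₀.
g = 0.1481 − 3.15/25.37 = 0.1481 − 0.12416 = 0.02394

2.39%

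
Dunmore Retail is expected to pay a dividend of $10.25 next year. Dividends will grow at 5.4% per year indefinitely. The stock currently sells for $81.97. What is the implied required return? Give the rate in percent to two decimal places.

Rearranging the constant-growth DDM: r = D₁/P₀ + g.
r = 10.2500 / 81.97 + 0.054 = 0.12505 + 0.054 = 0.17905

17.90%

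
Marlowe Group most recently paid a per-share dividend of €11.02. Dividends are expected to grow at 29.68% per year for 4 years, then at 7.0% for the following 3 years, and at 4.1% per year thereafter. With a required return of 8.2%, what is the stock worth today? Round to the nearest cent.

€695.81

Three-stage DDM. Project D₁…D_7; terminal Gordon value at t=7 with g = 0.041; discount at r = 0.082.
D_1 = 14.2907
D_2 = 18.5322
D_3 = 24.0326
D_4 = 31.1655
D_5 = 33.3470
D_6 = 35.6813
D_7 = 38.1790
TV_7 = 39.7444/(0.082−0.041) = 969.3750
P₀ = Σ Dₜ/(1+r)ᵗ + TV_7/(1+r)^7 = 695.8052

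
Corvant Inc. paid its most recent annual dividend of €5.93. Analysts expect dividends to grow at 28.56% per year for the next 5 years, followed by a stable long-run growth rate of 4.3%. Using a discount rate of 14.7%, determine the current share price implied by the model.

€147.50

Two-stage DDM. Project D₁…D_5 at 0.2856, terminal growth 0.043, discount at r = 0.147.
D_1 = 7.6236
D_2 = 9.8009
D_3 = 12.6001
D_4 = 16.1986
D_5 = 20.8250
Terminal value at t=5: TV = D_6/(r−g) = 21.7204/(0.147−0.043) = 208.8502
P₀ = 7.6236/(1+0.147)^1 + 9.8009/(1+0.147)^2 + 12.6001/(1+0.147)^3 + 16.1986/(1+0.147)^4 + 20.8250/(1+0.147)^5 + 208.8502/(1+0.147)^5 = 147.4954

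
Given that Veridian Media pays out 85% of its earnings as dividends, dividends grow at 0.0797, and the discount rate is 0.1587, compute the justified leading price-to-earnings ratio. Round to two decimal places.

Justified leading P/E = b/(r−g) = 0.85/(0.1587−0.0797) = 10.7595

10.76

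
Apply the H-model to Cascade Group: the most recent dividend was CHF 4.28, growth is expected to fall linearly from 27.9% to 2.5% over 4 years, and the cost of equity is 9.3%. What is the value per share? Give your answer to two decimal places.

H-model: P₀ = D₀[(1+g_L) + H(g_S−g_L)]/(r−g_L), with H = 4/2 = 2.
P₀ = 4.28 × [(1+0.025) + 2×(0.279−0.025)] / (0.093−0.025)
   = 4.28 × 1.5330 / 0.068 = 96.4888

CHF 96.49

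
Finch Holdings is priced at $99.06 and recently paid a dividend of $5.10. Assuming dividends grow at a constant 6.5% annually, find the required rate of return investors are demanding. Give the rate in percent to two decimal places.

11.98%

Rearranging the constant-growth DDM: r = D₁/P₀ + g.
D₁ = 5.10 × (1 + 0.065) = 5.4315.
r = 5.4315 / 99.06 + 0.065 = 0.05483 + 0.065 = 0.11983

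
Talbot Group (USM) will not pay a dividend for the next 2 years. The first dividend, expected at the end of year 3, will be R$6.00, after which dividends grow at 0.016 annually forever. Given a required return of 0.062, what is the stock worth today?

R$115.65

Deferred-dividend DDM. At t=2 the remaining stream is a growing perpetuity with first payment D_3 = 6.00.
V_2 = D_3/(r−g) = 6.00/(0.062−0.016) = 130.4348
P₀ = V_2/(1+r)^2 = 130.4348/(1+0.062)^2 = 115.6497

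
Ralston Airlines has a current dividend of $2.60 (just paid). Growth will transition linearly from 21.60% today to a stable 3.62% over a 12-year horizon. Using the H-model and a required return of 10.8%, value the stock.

$76.59

H-model: P₀ = D₀[(1+g_L) + H(g_S−g_L)]/(r−g_L), with H = 12/2 = 6.
P₀ = 2.60 × [(1+0.0362) + 6×(0.216−0.0362)] / (0.108−0.0362)
   = 2.60 × 2.1150 / 0.0718 = 76.5877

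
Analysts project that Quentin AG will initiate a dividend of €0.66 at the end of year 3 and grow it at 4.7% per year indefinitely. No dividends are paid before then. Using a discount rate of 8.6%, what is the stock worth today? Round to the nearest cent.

Deferred-dividend DDM. At t=2 the remaining stream is a growing perpetuity with first payment D_3 = 0.66.
V_2 = D_3/(r−g) = 0.66/(0.086−0.047) = 16.9231
P₀ = V_2/(1+r)^2 = 16.9231/(1+0.086)^2 = 14.3489

€14.35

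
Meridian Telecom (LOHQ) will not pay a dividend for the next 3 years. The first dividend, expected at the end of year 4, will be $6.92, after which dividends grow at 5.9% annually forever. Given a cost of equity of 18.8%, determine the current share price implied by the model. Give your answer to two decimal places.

Deferred-dividend DDM. At t=3 the remaining stream is a growing perpetuity with first payment D_4 = 6.92.
V_3 = D_4/(r−g) = 6.92/(0.188−0.059) = 53.6434
P₀ = V_3/(1+r)^3 = 53.6434/(1+0.188)^3 = 31.9939

$31.99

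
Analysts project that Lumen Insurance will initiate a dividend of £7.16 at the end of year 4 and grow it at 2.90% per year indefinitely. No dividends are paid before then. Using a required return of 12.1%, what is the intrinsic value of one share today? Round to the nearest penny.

£55.25

Deferred-dividend DDM. At t=3 the remaining stream is a growing perpetuity with first payment D_4 = 7.16.
V_3 = D_4/(r−g) = 7.16/(0.121−0.029) = 77.8261
P₀ = V_3/(1+r)^3 = 77.8261/(1+0.121)^3 = 55.2470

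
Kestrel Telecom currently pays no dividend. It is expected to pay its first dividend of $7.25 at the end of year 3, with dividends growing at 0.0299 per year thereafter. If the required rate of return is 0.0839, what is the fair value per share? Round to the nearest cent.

$114.28

Deferred-dividend DDM. At t=2 the remaining stream is a growing perpetuity with first payment D_3 = 7.25.
V_2 = D_3/(r−g) = 7.25/(0.0839−0.0299) = 134.2593
P₀ = V_2/(1+r)^2 = 134.2593/(1+0.0839)^2 = 114.2788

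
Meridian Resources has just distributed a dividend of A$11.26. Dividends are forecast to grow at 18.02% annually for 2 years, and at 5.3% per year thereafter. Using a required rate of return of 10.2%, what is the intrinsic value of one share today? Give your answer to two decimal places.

Two-stage DDM. Project D₁…D_2 at 0.1802, terminal growth 0.053, discount at r = 0.102.
D_1 = 13.2891
D_2 = 15.6837
Terminal value at t=2: TV = D_3/(r−g) = 16.5150/(0.102−0.053) = 337.0404
P₀ = 13.2891/(1+0.102)^1 + 15.6837/(1+0.102)^2 + 337.0404/(1+0.102)^2 = 302.5094

A$302.51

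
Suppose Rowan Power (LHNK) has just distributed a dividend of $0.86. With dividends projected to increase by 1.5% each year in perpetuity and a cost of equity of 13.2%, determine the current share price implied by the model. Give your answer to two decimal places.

$7.46

Gordon growth model: P₀ = D₁/(r − g). D₁ = 0.86 × (1 + 0.015) = 0.8729.
P₀ = 0.8729 / (0.132 − 0.015) = 0.8729 / 0.117 = 7.4607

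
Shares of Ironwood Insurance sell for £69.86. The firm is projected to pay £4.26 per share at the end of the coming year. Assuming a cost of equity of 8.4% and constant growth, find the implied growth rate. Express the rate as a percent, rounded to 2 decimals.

2.30%

From P₀ = D₁/(r − g), the implied growth is g = r − D₁/P₀.
g = 0.084 − 4.26/69.86 = 0.084 − 0.06098 = 0.02302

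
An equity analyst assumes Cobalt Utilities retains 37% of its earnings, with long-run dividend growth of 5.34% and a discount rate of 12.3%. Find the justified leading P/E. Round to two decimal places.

9.05

Payout ratio b = 1 − 0.37 = 0.63.
Justified leading P/E = b/(r−g) = 0.63/(0.123−0.0534) = 9.0517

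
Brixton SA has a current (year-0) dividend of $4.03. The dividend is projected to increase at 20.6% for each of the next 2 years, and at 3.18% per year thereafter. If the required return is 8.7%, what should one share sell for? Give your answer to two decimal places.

$102.16

Two-stage DDM. Project D₁…D_2 at 0.206, terminal growth 0.0318, discount at r = 0.087.
D_1 = 4.8602
D_2 = 5.8614
Terminal value at t=2: TV = D_3/(r−g) = 6.0478/(0.087−0.0318) = 109.5610
P₀ = 4.8602/(1+0.087)^1 + 5.8614/(1+0.087)^2 + 109.5610/(1+0.087)^2 = 102.1569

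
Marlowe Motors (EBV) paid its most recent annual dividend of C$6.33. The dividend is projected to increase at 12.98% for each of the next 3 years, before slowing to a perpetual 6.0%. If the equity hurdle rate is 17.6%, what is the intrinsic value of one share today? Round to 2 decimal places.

Two-stage DDM. Project D₁…D_3 at 0.1298, terminal growth 0.06, discount at r = 0.176.
D_1 = 7.1516
D_2 = 8.0799
D_3 = 9.1287
Terminal value at t=3: TV = D_4/(r−g) = 9.6764/(0.176−0.06) = 83.4173
P₀ = 7.1516/(1+0.176)^1 + 8.0799/(1+0.176)^2 + 9.1287/(1+0.176)^3 + 83.4173/(1+0.176)^3 = 68.8268

C$68.83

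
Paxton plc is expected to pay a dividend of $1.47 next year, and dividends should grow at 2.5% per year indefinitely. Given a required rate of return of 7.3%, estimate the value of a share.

Gordon growth model: P₀ = D₁/(r − g), with D₁ = 1.47 given directly.
P₀ = 1.4700 / (0.073 − 0.025) = 1.4700 / 0.048 = 30.6250

$30.63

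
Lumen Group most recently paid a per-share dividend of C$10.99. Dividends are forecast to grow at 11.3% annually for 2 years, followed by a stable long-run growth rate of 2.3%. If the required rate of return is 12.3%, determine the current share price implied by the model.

C$132.12

Two-stage DDM. Project D₁…D_2 at 0.113, terminal growth 0.023, discount at r = 0.123.
D_1 = 12.2319
D_2 = 13.6141
Terminal value at t=2: TV = D_3/(r−g) = 13.9272/(0.123−0.023) = 139.2719
P₀ = 12.2319/(1+0.123)^1 + 13.6141/(1+0.123)^2 + 139.2719/(1+0.123)^2 = 132.1216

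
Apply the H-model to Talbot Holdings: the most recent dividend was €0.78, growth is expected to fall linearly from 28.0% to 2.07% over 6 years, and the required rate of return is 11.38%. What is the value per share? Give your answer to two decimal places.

H-model: P₀ = D₀[(1+g_L) + H(g_S−g_L)]/(r−g_L), with H = 6/2 = 3.
P₀ = 0.78 × [(1+0.0207) + 3×(0.28−0.0207)] / (0.1138−0.0207)
   = 0.78 × 1.7986 / 0.0931 = 15.0688

€15.07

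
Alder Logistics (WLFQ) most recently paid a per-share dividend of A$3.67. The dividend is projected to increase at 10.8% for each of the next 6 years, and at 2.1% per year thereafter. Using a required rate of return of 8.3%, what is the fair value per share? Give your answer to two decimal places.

Two-stage DDM. Project D₁…D_6 at 0.108, terminal growth 0.021, discount at r = 0.083.
D_1 = 4.0664
D_2 = 4.5055
D_3 = 4.9921
D_4 = 5.5313
D_5 = 6.1287
D_6 = 6.7905
Terminal value at t=6: TV = D_7/(r−g) = 6.9331/(0.083−0.021) = 111.8249
P₀ = 4.0664/(1+0.083)^1 + 4.5055/(1+0.083)^2 + 4.9921/(1+0.083)^3 + 5.5313/(1+0.083)^4 + 6.1287/(1+0.083)^5 + 6.7905/(1+0.083)^6 + 111.8249/(1+0.083)^6 = 93.1747

A$93.17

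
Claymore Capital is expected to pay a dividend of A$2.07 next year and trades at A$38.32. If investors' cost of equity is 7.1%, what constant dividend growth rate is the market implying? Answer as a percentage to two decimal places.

From P₀ = D₁/(r − g), the implied growth is g = r − D₁/P₀.
g = 0.071 − 2.07/38.32 = 0.071 − 0.05402 = 0.01698

1.70%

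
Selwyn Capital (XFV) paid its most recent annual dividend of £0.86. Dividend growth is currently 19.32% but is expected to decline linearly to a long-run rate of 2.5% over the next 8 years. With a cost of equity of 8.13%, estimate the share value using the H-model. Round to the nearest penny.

H-model: P₀ = D₀[(1+g_L) + H(g_S−g_L)]/(r−g_L), with H = 8/2 = 4.
P₀ = 0.86 × [(1+0.025) + 4×(0.1932−0.025)] / (0.0813−0.025)
   = 0.86 × 1.6978 / 0.0563 = 25.9344

£25.93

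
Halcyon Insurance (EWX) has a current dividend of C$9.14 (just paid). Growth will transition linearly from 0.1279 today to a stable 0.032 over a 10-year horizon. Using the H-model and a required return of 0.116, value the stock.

C$164.47

H-model: P₀ = D₀[(1+g_L) + H(g_S−g_L)]/(r−g_L), with H = 10/2 = 5.
P₀ = 9.14 × [(1+0.032) + 5×(0.1279−0.032)] / (0.116−0.032)
   = 9.14 × 1.5115 / 0.084 = 164.4656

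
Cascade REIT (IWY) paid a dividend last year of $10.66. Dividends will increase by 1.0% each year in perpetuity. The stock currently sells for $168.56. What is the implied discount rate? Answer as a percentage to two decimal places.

Rearranging the constant-growth DDM: r = D₁/P₀ + g.
D₁ = 10.66 × (1 + 0.01) = 10.7666.
r = 10.7666 / 168.56 + 0.01 = 0.06387 + 0.01 = 0.07387

7.39%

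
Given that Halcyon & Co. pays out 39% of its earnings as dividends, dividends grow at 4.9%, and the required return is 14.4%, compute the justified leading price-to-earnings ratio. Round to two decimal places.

Justified leading P/E = b/(r−g) = 0.39/(0.144−0.049) = 4.1053

4.11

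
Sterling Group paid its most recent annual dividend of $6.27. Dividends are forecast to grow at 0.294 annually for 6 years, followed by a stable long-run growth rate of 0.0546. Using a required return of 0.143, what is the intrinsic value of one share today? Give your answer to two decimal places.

$216.87

Two-stage DDM. Project D₁…D_6 at 0.294, terminal growth 0.0546, discount at r = 0.143.
D_1 = 8.1134
D_2 = 10.4987
D_3 = 13.5853
D_4 = 17.5794
D_5 = 22.7478
D_6 = 29.4356
Terminal value at t=6: TV = D_7/(r−g) = 31.0428/(0.143−0.0546) = 351.1630
P₀ = 8.1134/(1+0.143)^1 + 10.4987/(1+0.143)^2 + 13.5853/(1+0.143)^3 + 17.5794/(1+0.143)^4 + 22.7478/(1+0.143)^5 + 29.4356/(1+0.143)^6 + 351.1630/(1+0.143)^6 = 216.8747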